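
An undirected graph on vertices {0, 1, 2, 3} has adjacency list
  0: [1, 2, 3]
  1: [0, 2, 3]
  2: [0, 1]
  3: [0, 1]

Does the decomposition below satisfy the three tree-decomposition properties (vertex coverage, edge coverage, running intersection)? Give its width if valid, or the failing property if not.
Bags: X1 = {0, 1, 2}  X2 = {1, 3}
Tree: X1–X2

A tree decomposition must satisfy three properties: every vertex lies in some bag; for every edge, both endpoints lie together in some bag; and for every vertex, the bags containing it form a connected subtree. Here edge (0,3) lies in no bag, so the decomposition is invalid.

No — edge (0,3) lies in no bag.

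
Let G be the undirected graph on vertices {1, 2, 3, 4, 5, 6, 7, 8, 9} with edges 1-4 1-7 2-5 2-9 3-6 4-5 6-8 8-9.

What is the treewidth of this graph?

1

A width-1 tree decomposition is:
Bags: B1 = {1, 7}  B2 = {1, 4}  B3 = {4, 5}  B4 = {2, 5}  B5 = {2, 9}  B6 = {8, 9}  B7 = {6, 8}  B8 = {3, 6}
Tree: B1–B2, B2–B3, B3–B4, B4–B5, B5–B6, B6–B7, B7–B8
Every bag has size at most 2, so the width is 2 − 1 = 1 and tw(G) ≤ 1. Since G has at least one edge (e.g. 7–1), it is not an edgeless graph, so tw(G) ≥ 1. Hence tw(G) = 1 exactly.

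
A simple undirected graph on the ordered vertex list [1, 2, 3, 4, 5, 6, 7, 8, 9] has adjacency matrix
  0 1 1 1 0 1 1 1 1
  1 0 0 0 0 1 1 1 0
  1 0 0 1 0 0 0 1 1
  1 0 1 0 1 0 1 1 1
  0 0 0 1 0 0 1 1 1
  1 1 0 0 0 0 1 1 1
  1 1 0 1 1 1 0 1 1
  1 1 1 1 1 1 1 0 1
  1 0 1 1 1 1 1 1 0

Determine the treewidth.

4

A width-4 tree decomposition is:
Bags: B1 = {1, 6, 7, 8, 9}  B2 = {1, 4, 7, 8, 9}  B3 = {1, 2, 6, 7, 8}  B4 = {1, 3, 4, 8, 9}  B5 = {4, 5, 7, 8, 9}
Tree: B1–B2, B1–B3, B2–B4, B2–B5
Every bag has size at most 5, so the width is 5 − 1 = 4 and tw(G) ≤ 4. Conversely, {1, 3, 4, 8, 9} is a clique of size 5, and the vertices of any clique must share a bag in every tree decomposition; so some bag has ≥ 5 vertices and tw(G) ≥ 4. Hence tw(G) = 4 exactly.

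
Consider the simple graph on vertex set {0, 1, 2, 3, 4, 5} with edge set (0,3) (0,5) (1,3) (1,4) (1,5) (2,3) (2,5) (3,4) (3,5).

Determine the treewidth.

2

A width-2 tree decomposition is:
Bags: B1 = {1, 3, 5}  B2 = {1, 3, 4}  B3 = {0, 3, 5}  B4 = {2, 3, 5}
Tree: B1–B2, B1–B3, B3–B4
Each bag holds 3 vertices, so the decomposition has width 2, which upper-bounds the treewidth. For the lower bound, the 3 vertices {1, 3, 4} are pairwise adjacent, and any tree decomposition puts a clique entirely inside one bag — forcing width ≥ 2. Hence tw(G) = 2 exactly.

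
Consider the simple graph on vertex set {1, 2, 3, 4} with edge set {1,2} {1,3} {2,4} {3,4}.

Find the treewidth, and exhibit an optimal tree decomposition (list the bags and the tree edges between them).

The largest bag has 3 vertices, giving width 2; this decomposition certifies tw(G) ≤ 2. For the lower bound, G contains the cycle 3–1–2–4–3, so G is not a forest; only forests have treewidth ≤ 1, hence tw(G) ≥ 2. The upper and lower bounds meet at 2, so that is the treewidth.

Treewidth 2.
One such decomposition:
Bags: B1 = {1, 2, 3}  B2 = {2, 3, 4}
Tree: B1–B2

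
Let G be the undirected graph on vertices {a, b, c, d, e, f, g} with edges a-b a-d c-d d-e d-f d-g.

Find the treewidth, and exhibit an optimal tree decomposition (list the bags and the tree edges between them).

Every bag has size at most 2, so the width is 2 − 1 = 1 and tw(G) ≤ 1. G has an edge, so its treewidth is at least 1. Therefore the treewidth is 1.

Treewidth 1.
One optimal decomposition is:
Bags: B1 = {d, e}  B2 = {a, d}  B3 = {c, d}  B4 = {d, g}  B5 = {d, f}  B6 = {a, b}
Tree: B1–B2, B2–B3, B1–B4, B3–B5, B2–B6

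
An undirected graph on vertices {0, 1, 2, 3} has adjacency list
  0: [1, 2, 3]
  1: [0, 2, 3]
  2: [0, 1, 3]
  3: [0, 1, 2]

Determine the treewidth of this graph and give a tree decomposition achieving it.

With just one bag of size 4, the width is 4 − 1 = 3, so tw(G) ≤ 3. On the other hand G contains the 4-clique {0, 1, 2, 3}. A clique must lie in a single bag of any decomposition, so no decomposition can have width below 3. Hence tw(G) = 3 exactly.

Treewidth 3.
Bags: B1 = {0, 1, 2, 3}
Tree: (single bag)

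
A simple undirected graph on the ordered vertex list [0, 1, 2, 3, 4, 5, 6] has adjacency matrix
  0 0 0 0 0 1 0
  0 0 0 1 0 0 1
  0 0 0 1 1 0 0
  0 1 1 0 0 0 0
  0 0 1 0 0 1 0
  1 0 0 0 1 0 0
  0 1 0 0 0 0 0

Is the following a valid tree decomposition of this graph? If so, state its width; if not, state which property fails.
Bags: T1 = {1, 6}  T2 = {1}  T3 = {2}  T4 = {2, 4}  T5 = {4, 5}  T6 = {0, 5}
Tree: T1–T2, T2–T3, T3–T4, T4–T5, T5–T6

No — vertex 3 appears in no bag.

A tree decomposition must satisfy three properties: every vertex lies in some bag; for every edge, both endpoints lie together in some bag; and for every vertex, the bags containing it form a connected subtree. Here vertex 3 appears in no bag, so the decomposition is invalid.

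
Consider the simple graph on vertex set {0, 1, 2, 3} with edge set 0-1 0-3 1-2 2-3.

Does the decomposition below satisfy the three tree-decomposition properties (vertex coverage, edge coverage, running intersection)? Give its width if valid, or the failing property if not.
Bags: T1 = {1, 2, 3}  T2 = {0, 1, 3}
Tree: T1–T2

Yes; width 2.

Checking the three conditions: (i) the bags cover all of {0, 1, 2, 3}; (ii) for each edge, some bag contains both endpoints; (iii) the bags containing any fixed vertex form a subtree. All hold, so the decomposition is valid with width 3 − 1 = 2.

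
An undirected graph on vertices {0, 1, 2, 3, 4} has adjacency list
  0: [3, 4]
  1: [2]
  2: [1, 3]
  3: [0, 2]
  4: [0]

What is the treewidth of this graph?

A width-1 tree decomposition is:
Bags: B1 = {0, 4}  B2 = {0, 3}  B3 = {2, 3}  B4 = {1, 2}
Tree: B1–B2, B2–B3, B3–B4
The largest bag has 2 vertices, giving width 1; this decomposition certifies tw(G) ≤ 1. G has an edge, so its treewidth is at least 1. The upper and lower bounds meet at 1, so that is the treewidth.

1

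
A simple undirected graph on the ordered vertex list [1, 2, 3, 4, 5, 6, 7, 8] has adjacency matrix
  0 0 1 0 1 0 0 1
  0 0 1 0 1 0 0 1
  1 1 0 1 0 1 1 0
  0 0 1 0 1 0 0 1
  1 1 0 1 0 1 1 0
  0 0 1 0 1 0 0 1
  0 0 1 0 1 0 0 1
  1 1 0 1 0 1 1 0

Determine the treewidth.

3

A width-3 tree decomposition is:
Bags: B1 = {1, 3, 5, 8}  B2 = {3, 5, 6, 8}  B3 = {2, 3, 5, 8}  B4 = {3, 5, 7, 8}  B5 = {3, 4, 5, 8}
Tree: B1–B2, B2–B3, B3–B4, B4–B5
Each bag holds 4 vertices, so the decomposition has width 3, which upper-bounds the treewidth. For the lower bound: the 4 vertex sets {1,3}, {6,8}, {5}, {2} are disjoint, each induces a connected subgraph, and every pair is joined by at least one edge of G. Contracting each set to a single vertex therefore yields K_{4} as a minor, and since treewidth is minor-monotone, tw(G) ≥ tw(K_{4}) = 3. Therefore the treewidth is 3.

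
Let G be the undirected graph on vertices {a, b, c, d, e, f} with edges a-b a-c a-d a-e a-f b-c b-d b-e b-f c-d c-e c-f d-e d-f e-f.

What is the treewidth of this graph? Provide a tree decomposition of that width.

With just one bag of size 6, the width is 6 − 1 = 5, so tw(G) ≤ 5. For the lower bound, the 6 vertices {a, b, c, d, e, f} are pairwise adjacent, and any tree decomposition puts a clique entirely inside one bag — forcing width ≥ 5. The upper and lower bounds meet at 5, so that is the treewidth.

Treewidth 5.
One optimal decomposition is:
Bags: B1 = {a, b, c, d, e, f}
Tree: (single bag)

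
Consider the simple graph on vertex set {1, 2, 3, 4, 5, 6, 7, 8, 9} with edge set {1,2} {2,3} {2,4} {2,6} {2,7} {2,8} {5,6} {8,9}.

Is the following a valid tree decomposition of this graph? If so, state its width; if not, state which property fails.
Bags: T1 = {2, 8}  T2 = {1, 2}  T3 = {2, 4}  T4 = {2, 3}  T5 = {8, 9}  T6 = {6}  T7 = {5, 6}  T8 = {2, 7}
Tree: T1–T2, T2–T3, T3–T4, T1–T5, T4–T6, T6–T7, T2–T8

A tree decomposition must satisfy three properties: every vertex lies in some bag; for every edge, both endpoints lie together in some bag; and for every vertex, the bags containing it form a connected subtree. Here edge (2,6) lies in no bag, so the decomposition is invalid.

No — edge (2,6) lies in no bag.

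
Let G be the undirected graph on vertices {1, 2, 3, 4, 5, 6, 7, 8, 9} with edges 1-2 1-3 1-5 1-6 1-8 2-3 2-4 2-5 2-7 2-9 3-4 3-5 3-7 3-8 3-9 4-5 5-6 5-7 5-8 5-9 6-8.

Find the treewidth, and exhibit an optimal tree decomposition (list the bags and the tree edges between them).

Treewidth 3.
One such decomposition:
Bags: B1 = {2, 3, 5, 7}  B2 = {1, 2, 3, 5}  B3 = {2, 3, 4, 5}  B4 = {1, 3, 5, 8}  B5 = {2, 3, 5, 9}  B6 = {1, 5, 6, 8}
Tree: B1–B2, B1–B3, B2–B4, B1–B5, B4–B6

Each bag holds 4 vertices, so the decomposition has width 3, which upper-bounds the treewidth. For the lower bound, the 4 vertices {1, 3, 5, 8} are pairwise adjacent, and any tree decomposition puts a clique entirely inside one bag — forcing width ≥ 3. The upper and lower bounds meet at 3, so that is the treewidth.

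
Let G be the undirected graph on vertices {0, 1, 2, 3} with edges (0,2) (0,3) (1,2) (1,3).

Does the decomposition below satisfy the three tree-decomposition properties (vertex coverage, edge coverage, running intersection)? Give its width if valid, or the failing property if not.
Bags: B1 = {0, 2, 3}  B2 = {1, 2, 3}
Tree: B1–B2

Every vertex of G appears in some bag (union = {0, 1, 2, 3}); every edge is covered by a bag; and for each vertex v the set of bags containing v is connected in the bag tree. The decomposition is therefore valid. The largest bag has 3 vertices, so the width is 2.

Yes; width 2.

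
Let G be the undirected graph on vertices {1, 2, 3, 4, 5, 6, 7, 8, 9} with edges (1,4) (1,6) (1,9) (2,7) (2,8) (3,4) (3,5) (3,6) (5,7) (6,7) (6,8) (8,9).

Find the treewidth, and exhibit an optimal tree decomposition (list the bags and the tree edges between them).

Treewidth 3.
Bags: B1 = {1, 2, 8, 9}  B2 = {1, 2, 6, 8}  B3 = {1, 2, 6, 7}  B4 = {1, 4, 6, 7}  B5 = {3, 4, 6, 7}  B6 = {3, 4, 5, 7}
Tree: B1–B2, B2–B3, B3–B4, B4–B5, B5–B6

Every bag has size at most 4, so the width is 4 − 1 = 3 and tw(G) ≤ 3. For the lower bound: the 4 vertex sets {2,8,9}, {1}, {6}, {3,4,5,7} are disjoint, each induces a connected subgraph, and every pair is joined by at least one edge of G. Contracting each set to a single vertex therefore yields K_{4} as a minor, and since treewidth is minor-monotone, tw(G) ≥ tw(K_{4}) = 3. Therefore the treewidth is 3.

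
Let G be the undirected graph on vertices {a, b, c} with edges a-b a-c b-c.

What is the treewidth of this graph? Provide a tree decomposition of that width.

A single bag containing all 3 vertices is trivially a valid decomposition of width 2. Conversely, {a, b, c} is a clique of size 3, and the vertices of any clique must share a bag in every tree decomposition; so some bag has ≥ 3 vertices and tw(G) ≥ 2. Hence tw(G) = 2 exactly.

Treewidth 2.
One such decomposition:
Bags: B1 = {a, b, c}
Tree: (single bag)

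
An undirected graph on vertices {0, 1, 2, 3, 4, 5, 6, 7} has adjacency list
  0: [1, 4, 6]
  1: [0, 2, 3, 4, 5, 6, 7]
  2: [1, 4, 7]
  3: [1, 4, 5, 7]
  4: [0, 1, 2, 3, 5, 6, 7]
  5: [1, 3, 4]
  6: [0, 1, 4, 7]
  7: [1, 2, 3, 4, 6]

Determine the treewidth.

A width-3 tree decomposition is:
Bags: B1 = {1, 3, 4, 7}  B2 = {1, 4, 6, 7}  B3 = {1, 2, 4, 7}  B4 = {1, 3, 4, 5}  B5 = {0, 1, 4, 6}
Tree: B1–B2, B2–B3, B1–B4, B2–B5
Each bag holds 4 vertices, so the decomposition has width 3, which upper-bounds the treewidth. On the other hand G contains the 4-clique {0, 1, 4, 6}. A clique must lie in a single bag of any decomposition, so no decomposition can have width below 3. Hence tw(G) = 3 exactly.

3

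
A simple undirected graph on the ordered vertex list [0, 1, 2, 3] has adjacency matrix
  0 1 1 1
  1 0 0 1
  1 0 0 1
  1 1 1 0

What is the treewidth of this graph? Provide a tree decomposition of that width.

Each bag holds 3 vertices, so the decomposition has width 2, which upper-bounds the treewidth. On the other hand G contains the 3-clique {0, 1, 3}. A clique must lie in a single bag of any decomposition, so no decomposition can have width below 2. Combining the bounds, tw(G) = 2.

Treewidth 2.
One such decomposition:
Bags: B1 = {0, 2, 3}  B2 = {0, 1, 3}
Tree: B1–B2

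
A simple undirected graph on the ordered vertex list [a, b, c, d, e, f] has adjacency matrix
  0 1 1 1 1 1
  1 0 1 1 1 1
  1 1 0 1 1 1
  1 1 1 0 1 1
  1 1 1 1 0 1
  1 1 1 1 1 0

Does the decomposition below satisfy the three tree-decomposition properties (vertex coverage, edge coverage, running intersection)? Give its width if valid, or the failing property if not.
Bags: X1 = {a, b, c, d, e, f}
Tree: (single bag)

Every vertex of G appears in some bag (union = {a, b, c, d, e, f}); every edge is covered by a bag; and for each vertex v the set of bags containing v is connected in the bag tree. The decomposition is therefore valid. The largest bag has 6 vertices, so the width is 5.

Yes; width 5.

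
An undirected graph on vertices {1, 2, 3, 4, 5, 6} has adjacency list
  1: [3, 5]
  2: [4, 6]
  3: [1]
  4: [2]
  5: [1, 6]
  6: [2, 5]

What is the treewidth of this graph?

A width-1 tree decomposition is:
Bags: B1 = {2, 4}  B2 = {2, 6}  B3 = {5, 6}  B4 = {1, 5}  B5 = {1, 3}
Tree: B1–B2, B2–B3, B3–B4, B4–B5
The largest bag has 2 vertices, giving width 1; this decomposition certifies tw(G) ≤ 1. G has an edge, so its treewidth is at least 1. Hence tw(G) = 1 exactly.

1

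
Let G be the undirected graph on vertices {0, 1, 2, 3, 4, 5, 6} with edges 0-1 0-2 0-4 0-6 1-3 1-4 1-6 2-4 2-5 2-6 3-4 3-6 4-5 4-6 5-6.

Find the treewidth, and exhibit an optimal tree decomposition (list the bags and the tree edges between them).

Treewidth 3.
One such decomposition:
Bags: B1 = {2, 4, 5, 6}  B2 = {0, 2, 4, 6}  B3 = {0, 1, 4, 6}  B4 = {1, 3, 4, 6}
Tree: B1–B2, B2–B3, B3–B4

Each bag holds 4 vertices, so the decomposition has width 3, which upper-bounds the treewidth. Conversely, {0, 1, 4, 6} is a clique of size 4, and the vertices of any clique must share a bag in every tree decomposition; so some bag has ≥ 4 vertices and tw(G) ≥ 3. Therefore the treewidth is 3.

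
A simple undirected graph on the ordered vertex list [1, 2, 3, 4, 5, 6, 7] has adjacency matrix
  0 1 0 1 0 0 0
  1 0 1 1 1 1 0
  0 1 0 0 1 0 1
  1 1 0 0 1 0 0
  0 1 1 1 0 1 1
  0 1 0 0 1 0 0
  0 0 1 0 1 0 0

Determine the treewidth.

A width-2 tree decomposition is:
Bags: B1 = {2, 4, 5}  B2 = {1, 2, 4}  B3 = {2, 5, 6}  B4 = {2, 3, 5}  B5 = {3, 5, 7}
Tree: B1–B2, B1–B3, B3–B4, B4–B5
Every bag has size at most 3, so the width is 3 − 1 = 2 and tw(G) ≤ 2. On the other hand G contains the 3-clique {1, 2, 4}. A clique must lie in a single bag of any decomposition, so no decomposition can have width below 2. Therefore the treewidth is 2.

2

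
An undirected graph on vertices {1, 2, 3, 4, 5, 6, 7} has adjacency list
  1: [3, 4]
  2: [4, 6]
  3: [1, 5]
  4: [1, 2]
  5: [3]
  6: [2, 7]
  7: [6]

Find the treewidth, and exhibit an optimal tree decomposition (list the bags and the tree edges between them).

The largest bag has 2 vertices, giving width 1; this decomposition certifies tw(G) ≤ 1. G has an edge, so its treewidth is at least 1. Combining the bounds, tw(G) = 1.

Treewidth 1.
Bags: B1 = {3, 5}  B2 = {1, 3}  B3 = {1, 4}  B4 = {2, 4}  B5 = {2, 6}  B6 = {6, 7}
Tree: B1–B2, B2–B3, B3–B4, B4–B5, B5–B6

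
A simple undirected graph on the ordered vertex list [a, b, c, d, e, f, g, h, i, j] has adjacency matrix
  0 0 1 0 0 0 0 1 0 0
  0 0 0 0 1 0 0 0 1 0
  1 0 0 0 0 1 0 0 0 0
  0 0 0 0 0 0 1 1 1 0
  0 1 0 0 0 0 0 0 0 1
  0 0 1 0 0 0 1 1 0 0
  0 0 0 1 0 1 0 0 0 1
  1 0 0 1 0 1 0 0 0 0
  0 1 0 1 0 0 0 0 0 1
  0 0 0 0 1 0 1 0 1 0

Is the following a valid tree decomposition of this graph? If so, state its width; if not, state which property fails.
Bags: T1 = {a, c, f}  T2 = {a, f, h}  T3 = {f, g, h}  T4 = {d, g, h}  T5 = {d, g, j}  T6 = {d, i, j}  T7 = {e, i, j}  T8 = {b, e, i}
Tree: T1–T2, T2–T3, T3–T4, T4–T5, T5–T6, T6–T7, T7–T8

Checking the three conditions: (i) the bags cover all of {a, b, c, d, e, f, g, h, i, j}; (ii) for each edge, some bag contains both endpoints; (iii) the bags containing any fixed vertex form a subtree. All hold, so the decomposition is valid with width 3 − 1 = 2.

Yes; width 2.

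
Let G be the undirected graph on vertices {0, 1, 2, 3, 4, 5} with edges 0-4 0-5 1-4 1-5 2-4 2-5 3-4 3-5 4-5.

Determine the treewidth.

2

A width-2 tree decomposition is:
Bags: B1 = {2, 4, 5}  B2 = {1, 4, 5}  B3 = {0, 4, 5}  B4 = {3, 4, 5}
Tree: B1–B2, B1–B3, B1–B4
Every bag has size at most 3, so the width is 3 − 1 = 2 and tw(G) ≤ 2. For the lower bound, the 3 vertices {0, 4, 5} are pairwise adjacent, and any tree decomposition puts a clique entirely inside one bag — forcing width ≥ 2. The upper and lower bounds meet at 2, so that is the treewidth.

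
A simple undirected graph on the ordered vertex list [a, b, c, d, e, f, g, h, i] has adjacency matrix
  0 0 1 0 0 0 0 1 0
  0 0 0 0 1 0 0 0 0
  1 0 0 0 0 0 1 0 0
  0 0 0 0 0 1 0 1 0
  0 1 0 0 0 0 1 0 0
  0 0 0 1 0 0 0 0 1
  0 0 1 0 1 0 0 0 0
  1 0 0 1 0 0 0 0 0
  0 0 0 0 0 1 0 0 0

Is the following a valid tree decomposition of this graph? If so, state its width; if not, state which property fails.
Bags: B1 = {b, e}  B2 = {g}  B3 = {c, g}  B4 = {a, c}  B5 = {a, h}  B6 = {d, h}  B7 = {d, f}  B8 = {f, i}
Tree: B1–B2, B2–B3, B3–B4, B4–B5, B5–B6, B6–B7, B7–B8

A tree decomposition must satisfy three properties: every vertex lies in some bag; for every edge, both endpoints lie together in some bag; and for every vertex, the bags containing it form a connected subtree. Here edge (e,g) lies in no bag, so the decomposition is invalid.

No — edge (e,g) lies in no bag.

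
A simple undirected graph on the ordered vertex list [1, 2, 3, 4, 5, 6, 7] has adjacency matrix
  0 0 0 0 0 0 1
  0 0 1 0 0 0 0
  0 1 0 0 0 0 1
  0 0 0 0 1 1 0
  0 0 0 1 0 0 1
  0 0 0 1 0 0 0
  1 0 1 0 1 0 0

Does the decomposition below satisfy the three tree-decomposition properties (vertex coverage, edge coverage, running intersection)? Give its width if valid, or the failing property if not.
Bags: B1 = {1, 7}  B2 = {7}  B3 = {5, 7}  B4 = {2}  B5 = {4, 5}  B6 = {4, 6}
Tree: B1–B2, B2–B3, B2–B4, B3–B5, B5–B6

A tree decomposition must satisfy three properties: every vertex lies in some bag; for every edge, both endpoints lie together in some bag; and for every vertex, the bags containing it form a connected subtree. Here vertex 3 appears in no bag, so the decomposition is invalid.

No — vertex 3 appears in no bag.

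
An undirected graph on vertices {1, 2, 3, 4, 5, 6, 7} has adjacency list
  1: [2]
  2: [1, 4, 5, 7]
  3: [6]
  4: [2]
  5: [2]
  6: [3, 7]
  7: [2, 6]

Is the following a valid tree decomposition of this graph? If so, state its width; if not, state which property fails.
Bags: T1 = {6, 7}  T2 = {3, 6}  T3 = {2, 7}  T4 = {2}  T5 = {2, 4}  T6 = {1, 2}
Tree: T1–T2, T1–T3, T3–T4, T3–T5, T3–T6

No — vertex 5 appears in no bag.

A tree decomposition must satisfy three properties: every vertex lies in some bag; for every edge, both endpoints lie together in some bag; and for every vertex, the bags containing it form a connected subtree. Here vertex 5 appears in no bag, so the decomposition is invalid.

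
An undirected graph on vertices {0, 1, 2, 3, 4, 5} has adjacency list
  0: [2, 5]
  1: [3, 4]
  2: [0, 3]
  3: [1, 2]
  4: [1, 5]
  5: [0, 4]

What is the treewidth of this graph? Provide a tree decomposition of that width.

The largest bag has 3 vertices, giving width 2; this decomposition certifies tw(G) ≤ 2. The edges 2–0–5–4–1–3–2 form a cycle, so G is not a tree and its treewidth is at least 2. The upper and lower bounds meet at 2, so that is the treewidth.

Treewidth 2.
One such decomposition:
Bags: B1 = {0, 2, 5}  B2 = {2, 4, 5}  B3 = {1, 2, 4}  B4 = {1, 2, 3}
Tree: B1–B2, B2–B3, B3–B4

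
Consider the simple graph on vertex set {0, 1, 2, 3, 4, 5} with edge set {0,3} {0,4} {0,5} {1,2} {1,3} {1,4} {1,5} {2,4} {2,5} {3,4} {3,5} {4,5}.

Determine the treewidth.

3

A width-3 tree decomposition is:
Bags: B1 = {1, 3, 4, 5}  B2 = {1, 2, 4, 5}  B3 = {0, 3, 4, 5}
Tree: B1–B2, B1–B3
The largest bag has 4 vertices, giving width 3; this decomposition certifies tw(G) ≤ 3. Conversely, {0, 3, 4, 5} is a clique of size 4, and the vertices of any clique must share a bag in every tree decomposition; so some bag has ≥ 4 vertices and tw(G) ≥ 3. Therefore the treewidth is 3.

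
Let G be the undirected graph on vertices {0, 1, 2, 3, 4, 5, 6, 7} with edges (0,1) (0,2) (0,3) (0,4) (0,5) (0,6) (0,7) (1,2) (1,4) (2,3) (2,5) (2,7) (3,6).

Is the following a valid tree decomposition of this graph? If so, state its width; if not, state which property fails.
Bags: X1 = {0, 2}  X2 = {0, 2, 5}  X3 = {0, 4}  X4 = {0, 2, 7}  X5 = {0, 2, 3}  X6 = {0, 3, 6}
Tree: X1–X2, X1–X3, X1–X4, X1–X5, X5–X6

No — vertex 1 appears in no bag.

A tree decomposition must satisfy three properties: every vertex lies in some bag; for every edge, both endpoints lie together in some bag; and for every vertex, the bags containing it form a connected subtree. Here vertex 1 appears in no bag, so the decomposition is invalid.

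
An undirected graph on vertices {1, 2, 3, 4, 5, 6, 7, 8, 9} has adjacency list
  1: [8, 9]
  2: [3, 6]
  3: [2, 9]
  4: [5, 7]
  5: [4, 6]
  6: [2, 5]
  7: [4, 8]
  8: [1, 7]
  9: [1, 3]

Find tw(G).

A width-2 tree decomposition is:
Bags: B1 = {4, 7, 8}  B2 = {1, 4, 8}  B3 = {1, 4, 9}  B4 = {3, 4, 9}  B5 = {2, 3, 4}  B6 = {2, 4, 6}  B7 = {4, 5, 6}
Tree: B1–B2, B2–B3, B3–B4, B4–B5, B5–B6, B6–B7
Each bag holds 3 vertices, so the decomposition has width 2, which upper-bounds the treewidth. The edges 4–7–8–1–9–3–2–6–5–4 form a cycle, so G is not a tree and its treewidth is at least 2. Hence tw(G) = 2 exactly.

2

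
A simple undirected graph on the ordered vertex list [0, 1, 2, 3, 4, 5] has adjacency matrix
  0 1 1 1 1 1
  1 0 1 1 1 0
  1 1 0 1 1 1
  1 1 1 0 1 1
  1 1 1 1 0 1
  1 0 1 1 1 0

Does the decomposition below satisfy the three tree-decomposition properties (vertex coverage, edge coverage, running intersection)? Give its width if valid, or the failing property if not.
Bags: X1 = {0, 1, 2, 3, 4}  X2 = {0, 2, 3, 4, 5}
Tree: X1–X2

Vertex coverage: the bags together contain {0, 1, 2, 3, 4, 5}, the full vertex set. Edge coverage: each edge of G has both endpoints in at least one bag. Running intersection: for every vertex, the bags containing it form a connected subtree. All three properties hold, so this is a valid tree decomposition of width max|bag| − 1 = 4, and hence tw(G) ≤ 4.

Yes; width 4.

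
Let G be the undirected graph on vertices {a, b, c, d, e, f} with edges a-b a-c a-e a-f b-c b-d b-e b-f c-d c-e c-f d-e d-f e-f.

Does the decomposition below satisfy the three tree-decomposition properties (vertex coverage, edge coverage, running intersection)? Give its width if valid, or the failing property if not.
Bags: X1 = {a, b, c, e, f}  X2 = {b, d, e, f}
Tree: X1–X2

A tree decomposition must satisfy three properties: every vertex lies in some bag; for every edge, both endpoints lie together in some bag; and for every vertex, the bags containing it form a connected subtree. Here edge (c,d) lies in no bag, so the decomposition is invalid.

No — edge (c,d) lies in no bag.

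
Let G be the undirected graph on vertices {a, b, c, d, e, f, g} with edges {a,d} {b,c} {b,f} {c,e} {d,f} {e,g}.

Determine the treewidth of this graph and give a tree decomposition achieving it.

Treewidth 1.
Bags: B1 = {a, d}  B2 = {d, f}  B3 = {b, f}  B4 = {b, c}  B5 = {c, e}  B6 = {e, g}
Tree: B1–B2, B2–B3, B3–B4, B4–B5, B5–B6

Each bag holds 2 vertices, so the decomposition has width 1, which upper-bounds the treewidth. Since G has at least one edge (e.g. a–d), it is not an edgeless graph, so tw(G) ≥ 1. Therefore the treewidth is 1.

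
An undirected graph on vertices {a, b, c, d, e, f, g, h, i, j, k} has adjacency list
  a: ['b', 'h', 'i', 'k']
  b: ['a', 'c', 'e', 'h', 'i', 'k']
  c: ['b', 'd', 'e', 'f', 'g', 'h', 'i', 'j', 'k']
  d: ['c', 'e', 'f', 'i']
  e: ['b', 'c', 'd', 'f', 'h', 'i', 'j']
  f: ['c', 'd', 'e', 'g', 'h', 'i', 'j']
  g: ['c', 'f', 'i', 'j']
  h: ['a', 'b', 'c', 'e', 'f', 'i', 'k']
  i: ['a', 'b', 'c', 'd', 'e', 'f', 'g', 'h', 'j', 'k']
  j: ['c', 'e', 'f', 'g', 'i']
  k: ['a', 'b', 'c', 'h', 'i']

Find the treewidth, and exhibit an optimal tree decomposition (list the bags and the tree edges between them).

Treewidth 4.
One optimal decomposition is:
Bags: B1 = {c, e, f, h, i}  B2 = {b, c, e, h, i}  B3 = {b, c, h, i, k}  B4 = {c, e, f, i, j}  B5 = {a, b, h, i, k}  B6 = {c, f, g, i, j}  B7 = {c, d, e, f, i}
Tree: B1–B2, B2–B3, B1–B4, B3–B5, B4–B6, B1–B7

Every bag has size at most 5, so the width is 5 − 1 = 4 and tw(G) ≤ 4. Conversely, {c, f, g, i, j} is a clique of size 5, and the vertices of any clique must share a bag in every tree decomposition; so some bag has ≥ 5 vertices and tw(G) ≥ 4. Combining the bounds, tw(G) = 4.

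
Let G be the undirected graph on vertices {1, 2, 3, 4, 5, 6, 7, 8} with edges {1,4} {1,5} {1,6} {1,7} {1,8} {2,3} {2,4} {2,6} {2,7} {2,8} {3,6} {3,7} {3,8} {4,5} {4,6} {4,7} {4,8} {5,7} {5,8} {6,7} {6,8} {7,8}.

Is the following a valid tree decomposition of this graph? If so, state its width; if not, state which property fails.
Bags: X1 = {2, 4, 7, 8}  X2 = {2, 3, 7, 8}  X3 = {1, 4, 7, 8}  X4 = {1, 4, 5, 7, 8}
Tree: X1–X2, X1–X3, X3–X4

No — vertex 6 appears in no bag.

A tree decomposition must satisfy three properties: every vertex lies in some bag; for every edge, both endpoints lie together in some bag; and for every vertex, the bags containing it form a connected subtree. Here vertex 6 appears in no bag, so the decomposition is invalid.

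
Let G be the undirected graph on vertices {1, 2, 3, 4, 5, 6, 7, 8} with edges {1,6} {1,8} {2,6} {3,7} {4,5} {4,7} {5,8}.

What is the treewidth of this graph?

A width-1 tree decomposition is:
Bags: B1 = {2, 6}  B2 = {1, 6}  B3 = {1, 8}  B4 = {5, 8}  B5 = {4, 5}  B6 = {4, 7}  B7 = {3, 7}
Tree: B1–B2, B2–B3, B3–B4, B4–B5, B5–B6, B6–B7
Every bag has size at most 2, so the width is 2 − 1 = 1 and tw(G) ≤ 1. G has an edge, so its treewidth is at least 1. The upper and lower bounds meet at 1, so that is the treewidth.

1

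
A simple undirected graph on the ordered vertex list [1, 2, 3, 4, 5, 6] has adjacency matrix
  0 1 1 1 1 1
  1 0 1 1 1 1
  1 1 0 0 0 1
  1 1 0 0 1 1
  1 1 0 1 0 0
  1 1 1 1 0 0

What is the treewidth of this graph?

3

A width-3 tree decomposition is:
Bags: B1 = {1, 2, 4, 6}  B2 = {1, 2, 3, 6}  B3 = {1, 2, 4, 5}
Tree: B1–B2, B1–B3
Every bag has size at most 4, so the width is 4 − 1 = 3 and tw(G) ≤ 3. For the lower bound, the 4 vertices {1, 2, 3, 6} are pairwise adjacent, and any tree decomposition puts a clique entirely inside one bag — forcing width ≥ 3. Hence tw(G) = 3 exactly.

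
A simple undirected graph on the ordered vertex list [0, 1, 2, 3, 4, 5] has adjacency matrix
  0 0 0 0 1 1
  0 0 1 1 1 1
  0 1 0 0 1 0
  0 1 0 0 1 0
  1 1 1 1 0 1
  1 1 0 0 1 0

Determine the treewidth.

A width-2 tree decomposition is:
Bags: B1 = {1, 4, 5}  B2 = {1, 3, 4}  B3 = {0, 4, 5}  B4 = {1, 2, 4}
Tree: B1–B2, B1–B3, B1–B4
Every bag has size at most 3, so the width is 3 − 1 = 2 and tw(G) ≤ 2. Conversely, {0, 4, 5} is a clique of size 3, and the vertices of any clique must share a bag in every tree decomposition; so some bag has ≥ 3 vertices and tw(G) ≥ 2. Therefore the treewidth is 2.

2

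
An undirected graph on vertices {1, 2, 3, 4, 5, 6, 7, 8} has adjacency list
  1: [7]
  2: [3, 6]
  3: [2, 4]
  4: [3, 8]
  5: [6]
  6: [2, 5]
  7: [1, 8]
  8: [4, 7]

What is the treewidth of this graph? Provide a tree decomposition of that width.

Treewidth 1.
One such decomposition:
Bags: B1 = {1, 7}  B2 = {7, 8}  B3 = {4, 8}  B4 = {3, 4}  B5 = {2, 3}  B6 = {2, 6}  B7 = {5, 6}
Tree: B1–B2, B2–B3, B3–B4, B4–B5, B5–B6, B6–B7

The largest bag has 2 vertices, giving width 1; this decomposition certifies tw(G) ≤ 1. Any graph with an edge has treewidth ≥ 1, and G has the edge 1–7. Combining the bounds, tw(G) = 1.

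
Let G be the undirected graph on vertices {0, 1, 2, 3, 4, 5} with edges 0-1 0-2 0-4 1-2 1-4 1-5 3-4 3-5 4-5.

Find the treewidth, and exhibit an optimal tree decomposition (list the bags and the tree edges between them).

Each bag holds 3 vertices, so the decomposition has width 2, which upper-bounds the treewidth. On the other hand G contains the 3-clique {0, 1, 2}. A clique must lie in a single bag of any decomposition, so no decomposition can have width below 2. Hence tw(G) = 2 exactly.

Treewidth 2.
One optimal decomposition is:
Bags: B1 = {1, 4, 5}  B2 = {0, 1, 4}  B3 = {3, 4, 5}  B4 = {0, 1, 2}
Tree: B1–B2, B1–B3, B2–B4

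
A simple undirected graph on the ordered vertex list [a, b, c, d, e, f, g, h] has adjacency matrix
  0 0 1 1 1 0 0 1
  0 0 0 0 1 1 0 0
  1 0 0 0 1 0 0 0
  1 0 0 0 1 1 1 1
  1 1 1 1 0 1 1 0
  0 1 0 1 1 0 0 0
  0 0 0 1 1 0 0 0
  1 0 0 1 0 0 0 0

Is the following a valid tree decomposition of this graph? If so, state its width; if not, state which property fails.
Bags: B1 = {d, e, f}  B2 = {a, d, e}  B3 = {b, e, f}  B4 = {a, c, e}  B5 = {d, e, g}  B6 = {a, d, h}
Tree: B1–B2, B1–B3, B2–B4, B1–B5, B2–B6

Yes; width 2.

Checking the three conditions: (i) the bags cover all of {a, b, c, d, e, f, g, h}; (ii) for each edge, some bag contains both endpoints; (iii) the bags containing any fixed vertex form a subtree. All hold, so the decomposition is valid with width 3 − 1 = 2.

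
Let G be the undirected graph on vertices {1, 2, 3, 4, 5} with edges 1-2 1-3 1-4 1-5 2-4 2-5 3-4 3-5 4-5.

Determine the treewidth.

3

A width-3 tree decomposition is:
Bags: B1 = {1, 2, 4, 5}  B2 = {1, 3, 4, 5}
Tree: B1–B2
Each bag holds 4 vertices, so the decomposition has width 3, which upper-bounds the treewidth. On the other hand G contains the 4-clique {1, 2, 4, 5}. A clique must lie in a single bag of any decomposition, so no decomposition can have width below 3. Hence tw(G) = 3 exactly.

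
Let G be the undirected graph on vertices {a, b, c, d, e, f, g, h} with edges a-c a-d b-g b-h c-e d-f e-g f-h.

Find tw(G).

2

A width-2 tree decomposition is:
Bags: B1 = {b, e, g}  B2 = {b, e, h}  B3 = {e, f, h}  B4 = {d, e, f}  B5 = {a, d, e}  B6 = {a, c, e}
Tree: B1–B2, B2–B3, B3–B4, B4–B5, B5–B6
Every bag has size at most 3, so the width is 3 − 1 = 2 and tw(G) ≤ 2. For the lower bound, G contains the cycle e–g–b–h–f–d–a–c–e, so G is not a forest; only forests have treewidth ≤ 1, hence tw(G) ≥ 2. Combining the bounds, tw(G) = 2.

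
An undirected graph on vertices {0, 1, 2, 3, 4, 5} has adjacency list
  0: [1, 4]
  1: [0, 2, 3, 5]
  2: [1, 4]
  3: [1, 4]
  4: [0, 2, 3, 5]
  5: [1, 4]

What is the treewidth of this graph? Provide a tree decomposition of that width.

The largest bag has 3 vertices, giving width 2; this decomposition certifies tw(G) ≤ 2. The edges 5–1–0–4–5 form a cycle, so G is not a tree and its treewidth is at least 2. Combining the bounds, tw(G) = 2.

Treewidth 2.
One such decomposition:
Bags: B1 = {1, 4, 5}  B2 = {0, 1, 4}  B3 = {1, 3, 4}  B4 = {1, 2, 4}
Tree: B1–B2, B2–B3, B3–B4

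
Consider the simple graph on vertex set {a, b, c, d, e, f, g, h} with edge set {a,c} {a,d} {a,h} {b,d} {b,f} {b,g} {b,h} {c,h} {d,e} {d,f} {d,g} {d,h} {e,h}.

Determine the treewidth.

A width-2 tree decomposition is:
Bags: B1 = {b, d, f}  B2 = {b, d, h}  B3 = {b, d, g}  B4 = {a, d, h}  B5 = {d, e, h}  B6 = {a, c, h}
Tree: B1–B2, B1–B3, B2–B4, B2–B5, B4–B6
Every bag has size at most 3, so the width is 3 − 1 = 2 and tw(G) ≤ 2. Conversely, {b, d, g} is a clique of size 3, and the vertices of any clique must share a bag in every tree decomposition; so some bag has ≥ 3 vertices and tw(G) ≥ 2. Hence tw(G) = 2 exactly.

2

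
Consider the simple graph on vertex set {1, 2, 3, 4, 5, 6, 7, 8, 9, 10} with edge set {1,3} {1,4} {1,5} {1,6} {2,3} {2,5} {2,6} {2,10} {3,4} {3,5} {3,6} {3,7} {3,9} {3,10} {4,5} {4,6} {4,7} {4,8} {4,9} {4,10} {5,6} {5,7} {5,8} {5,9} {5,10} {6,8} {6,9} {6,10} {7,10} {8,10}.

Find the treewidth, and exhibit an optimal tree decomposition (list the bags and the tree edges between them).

Every bag has size at most 5, so the width is 5 − 1 = 4 and tw(G) ≤ 4. For the lower bound, the 5 vertices {4, 5, 6, 8, 10} are pairwise adjacent, and any tree decomposition puts a clique entirely inside one bag — forcing width ≥ 4. Hence tw(G) = 4 exactly.

Treewidth 4.
One such decomposition:
Bags: B1 = {3, 4, 5, 7, 10}  B2 = {3, 4, 5, 6, 10}  B3 = {1, 3, 4, 5, 6}  B4 = {3, 4, 5, 6, 9}  B5 = {4, 5, 6, 8, 10}  B6 = {2, 3, 5, 6, 10}
Tree: B1–B2, B2–B3, B2–B4, B2–B5, B2–B6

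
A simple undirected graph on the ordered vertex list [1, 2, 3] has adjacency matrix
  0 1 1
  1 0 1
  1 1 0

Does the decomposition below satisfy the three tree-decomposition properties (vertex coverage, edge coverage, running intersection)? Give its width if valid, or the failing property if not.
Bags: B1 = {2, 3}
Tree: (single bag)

No — vertex 1 appears in no bag.

A tree decomposition must satisfy three properties: every vertex lies in some bag; for every edge, both endpoints lie together in some bag; and for every vertex, the bags containing it form a connected subtree. Here vertex 1 appears in no bag, so the decomposition is invalid.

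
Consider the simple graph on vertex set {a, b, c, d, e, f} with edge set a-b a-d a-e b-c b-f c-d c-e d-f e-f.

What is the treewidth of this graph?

3

A width-3 tree decomposition is:
Bags: B1 = {a, c, e, f}  B2 = {a, b, c, f}  B3 = {a, c, d, f}
Tree: B1–B2, B2–B3
Each bag holds 4 vertices, so the decomposition has width 3, which upper-bounds the treewidth. For the lower bound: the 4 vertex sets {a,e}, {b,c}, {f}, {d} are disjoint, each induces a connected subgraph, and every pair is joined by at least one edge of G. Contracting each set to a single vertex therefore yields K_{4} as a minor, and since treewidth is minor-monotone, tw(G) ≥ tw(K_{4}) = 3. Hence tw(G) = 3 exactly.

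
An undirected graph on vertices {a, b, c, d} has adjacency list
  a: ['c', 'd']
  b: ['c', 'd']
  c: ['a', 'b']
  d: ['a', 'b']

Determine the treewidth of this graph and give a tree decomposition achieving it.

Treewidth 2.
One such decomposition:
Bags: B1 = {a, c, d}  B2 = {b, c, d}
Tree: B1–B2

The largest bag has 3 vertices, giving width 2; this decomposition certifies tw(G) ≤ 2. Since c–a–d–b–c is a cycle in G, G is not acyclic. Forests are exactly the graphs of treewidth ≤ 1, so tw(G) ≥ 2. Combining the bounds, tw(G) = 2.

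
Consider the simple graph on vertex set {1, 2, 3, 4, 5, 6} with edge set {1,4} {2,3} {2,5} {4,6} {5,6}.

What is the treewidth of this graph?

1

A width-1 tree decomposition is:
Bags: B1 = {1, 4}  B2 = {4, 6}  B3 = {5, 6}  B4 = {2, 5}  B5 = {2, 3}
Tree: B1–B2, B2–B3, B3–B4, B4–B5
Every bag has size at most 2, so the width is 2 − 1 = 1 and tw(G) ≤ 1. Since G has at least one edge (e.g. 1–4), it is not an edgeless graph, so tw(G) ≥ 1. The upper and lower bounds meet at 1, so that is the treewidth.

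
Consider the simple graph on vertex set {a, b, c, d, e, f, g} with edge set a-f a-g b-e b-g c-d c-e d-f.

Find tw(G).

A width-2 tree decomposition is:
Bags: B1 = {b, c, e}  B2 = {b, c, g}  B3 = {a, c, g}  B4 = {a, c, f}  B5 = {c, d, f}
Tree: B1–B2, B2–B3, B3–B4, B4–B5
Every bag has size at most 3, so the width is 3 − 1 = 2 and tw(G) ≤ 2. The edges c–e–b–g–a–f–d–c form a cycle, so G is not a tree and its treewidth is at least 2. Therefore the treewidth is 2.

2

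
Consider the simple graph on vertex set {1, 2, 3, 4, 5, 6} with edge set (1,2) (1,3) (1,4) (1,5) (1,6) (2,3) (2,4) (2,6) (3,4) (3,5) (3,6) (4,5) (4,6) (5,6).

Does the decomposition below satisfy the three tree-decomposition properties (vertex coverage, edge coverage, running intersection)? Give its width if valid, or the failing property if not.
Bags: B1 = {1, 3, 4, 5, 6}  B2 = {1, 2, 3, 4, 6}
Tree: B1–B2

Yes; width 4.

Every vertex of G appears in some bag (union = {1, 2, 3, 4, 5, 6}); every edge is covered by a bag; and for each vertex v the set of bags containing v is connected in the bag tree. The decomposition is therefore valid. The largest bag has 5 vertices, so the width is 4.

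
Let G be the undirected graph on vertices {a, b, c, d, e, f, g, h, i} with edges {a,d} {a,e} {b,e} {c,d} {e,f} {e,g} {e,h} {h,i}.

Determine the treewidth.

1

A width-1 tree decomposition is:
Bags: B1 = {a, e}  B2 = {a, d}  B3 = {e, f}  B4 = {b, e}  B5 = {e, g}  B6 = {c, d}  B7 = {e, h}  B8 = {h, i}
Tree: B1–B2, B1–B3, B1–B4, B3–B5, B2–B6, B5–B7, B7–B8
Every bag has size at most 2, so the width is 2 − 1 = 1 and tw(G) ≤ 1. G has an edge, so its treewidth is at least 1. Combining the bounds, tw(G) = 1.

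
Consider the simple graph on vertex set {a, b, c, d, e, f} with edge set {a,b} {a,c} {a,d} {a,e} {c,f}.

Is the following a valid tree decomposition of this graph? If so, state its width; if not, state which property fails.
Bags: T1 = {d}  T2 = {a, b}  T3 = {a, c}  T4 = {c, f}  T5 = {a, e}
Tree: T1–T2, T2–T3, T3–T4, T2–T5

No — edge (a,d) lies in no bag.

A tree decomposition must satisfy three properties: every vertex lies in some bag; for every edge, both endpoints lie together in some bag; and for every vertex, the bags containing it form a connected subtree. Here edge (a,d) lies in no bag, so the decomposition is invalid.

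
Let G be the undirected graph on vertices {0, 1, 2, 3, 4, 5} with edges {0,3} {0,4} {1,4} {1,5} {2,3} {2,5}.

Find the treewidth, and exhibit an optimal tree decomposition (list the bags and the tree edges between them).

Treewidth 2.
One such decomposition:
Bags: B1 = {0, 3, 4}  B2 = {1, 3, 4}  B3 = {1, 3, 5}  B4 = {2, 3, 5}
Tree: B1–B2, B2–B3, B3–B4

The largest bag has 3 vertices, giving width 2; this decomposition certifies tw(G) ≤ 2. Since 3–0–4–1–5–2–3 is a cycle in G, G is not acyclic. Forests are exactly the graphs of treewidth ≤ 1, so tw(G) ≥ 2. Therefore the treewidth is 2.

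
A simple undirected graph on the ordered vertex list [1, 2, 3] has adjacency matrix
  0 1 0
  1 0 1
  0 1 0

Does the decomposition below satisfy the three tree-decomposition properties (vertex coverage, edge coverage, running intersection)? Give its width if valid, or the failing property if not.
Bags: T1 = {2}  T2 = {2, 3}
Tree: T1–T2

No — vertex 1 appears in no bag.

A tree decomposition must satisfy three properties: every vertex lies in some bag; for every edge, both endpoints lie together in some bag; and for every vertex, the bags containing it form a connected subtree. Here vertex 1 appears in no bag, so the decomposition is invalid.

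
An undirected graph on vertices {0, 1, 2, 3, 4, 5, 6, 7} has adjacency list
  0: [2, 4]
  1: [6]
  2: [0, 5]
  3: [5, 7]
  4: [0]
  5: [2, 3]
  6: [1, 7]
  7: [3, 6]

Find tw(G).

1

A width-1 tree decomposition is:
Bags: B1 = {0, 4}  B2 = {0, 2}  B3 = {2, 5}  B4 = {3, 5}  B5 = {3, 7}  B6 = {6, 7}  B7 = {1, 6}
Tree: B1–B2, B2–B3, B3–B4, B4–B5, B5–B6, B6–B7
Each bag holds 2 vertices, so the decomposition has width 1, which upper-bounds the treewidth. Since G has at least one edge (e.g. 4–0), it is not an edgeless graph, so tw(G) ≥ 1. Therefore the treewidth is 1.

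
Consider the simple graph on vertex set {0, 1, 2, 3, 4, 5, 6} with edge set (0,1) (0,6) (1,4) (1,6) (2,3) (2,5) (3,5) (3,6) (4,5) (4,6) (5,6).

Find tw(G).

2

A width-2 tree decomposition is:
Bags: B1 = {3, 5, 6}  B2 = {2, 3, 5}  B3 = {4, 5, 6}  B4 = {1, 4, 6}  B5 = {0, 1, 6}
Tree: B1–B2, B1–B3, B3–B4, B4–B5
The largest bag has 3 vertices, giving width 2; this decomposition certifies tw(G) ≤ 2. For the lower bound, the 3 vertices {2, 3, 5} are pairwise adjacent, and any tree decomposition puts a clique entirely inside one bag — forcing width ≥ 2. Therefore the treewidth is 2.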